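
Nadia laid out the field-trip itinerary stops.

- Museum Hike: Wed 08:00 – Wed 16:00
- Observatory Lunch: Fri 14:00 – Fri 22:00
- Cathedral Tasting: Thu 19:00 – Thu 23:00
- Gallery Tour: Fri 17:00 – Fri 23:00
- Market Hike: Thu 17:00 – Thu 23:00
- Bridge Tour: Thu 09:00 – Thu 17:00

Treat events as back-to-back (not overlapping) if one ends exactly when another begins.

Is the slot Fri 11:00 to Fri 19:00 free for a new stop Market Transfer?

No — it overlaps Gallery Tour, Observatory Lunch

Museum Hike: ends Wed 16:00 at or before Market Transfer starts Fri 11:00 → clear.
Bridge Tour: ends Thu 17:00 at or before Market Transfer starts Fri 11:00 → clear.
Market Hike: ends Thu 23:00 at or before Market Transfer starts Fri 11:00 → clear.
Cathedral Tasting: ends Thu 23:00 at or before Market Transfer starts Fri 11:00 → clear.
Observatory Lunch: starts Fri 14:00 before Market Transfer ends Fri 19:00, and ends Fri 22:00 after Market Transfer starts Fri 11:00 → overlap.
Gallery Tour: starts Fri 17:00 before Market Transfer ends Fri 19:00, and ends Fri 23:00 after Market Transfer starts Fri 11:00 → overlap.
Market Transfer overlaps Gallery Tour, Observatory Lunch.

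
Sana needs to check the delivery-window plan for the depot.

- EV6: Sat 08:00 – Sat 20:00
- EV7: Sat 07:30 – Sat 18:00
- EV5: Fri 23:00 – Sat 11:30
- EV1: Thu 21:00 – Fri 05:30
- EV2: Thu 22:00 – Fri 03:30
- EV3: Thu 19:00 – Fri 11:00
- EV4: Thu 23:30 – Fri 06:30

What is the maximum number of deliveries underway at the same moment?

4

Sweep the timeline, counting +1 at each start and −1 at each end (ends before starts at a tie):
Thu 19:00 start EV3 → 1
Thu 21:00 start EV1 → 2
Thu 22:00 start EV2 → 3
Thu 23:30 start EV4 → 4
Fri 03:30 end EV2 → 3
Fri 05:30 end EV1 → 2
Fri 06:30 end EV4 → 1
Fri 11:00 end EV3 → 0
Fri 23:00 start EV5 → 1
Sat 07:30 start EV7 → 2
Sat 08:00 start EV6 → 3
Sat 11:30 end EV5 → 2
Sat 18:00 end EV7 → 1
Sat 20:00 end EV6 → 0
Peak is 4, at Thu 23:30 (EV1, EV2, EV3, EV4).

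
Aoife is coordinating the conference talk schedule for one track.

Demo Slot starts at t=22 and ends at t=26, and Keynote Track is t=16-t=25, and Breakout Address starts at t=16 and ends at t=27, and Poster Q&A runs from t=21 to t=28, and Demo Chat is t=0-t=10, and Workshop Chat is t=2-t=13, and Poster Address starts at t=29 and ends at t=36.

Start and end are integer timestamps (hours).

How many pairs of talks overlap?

Sorted by start: Demo Chat, Workshop Chat, Breakout Address, Keynote Track, Poster Q&A, Demo Slot, Poster Address.
Workshop Chat starts before Demo Chat ends → Demo Chat and Workshop Chat overlap.
Breakout Address starts after Demo Chat ends; Demo Chat is clear from here.
Breakout Address starts after Workshop Chat ends; Workshop Chat is clear from here.
Keynote Track starts before Breakout Address ends → Breakout Address and Keynote Track overlap.
Poster Q&A starts before Breakout Address ends → Breakout Address and Poster Q&A overlap.
Demo Slot starts before Breakout Address ends → Breakout Address and Demo Slot overlap.
Poster Address starts after Breakout Address ends.
Poster Q&A starts before Keynote Track ends → Keynote Track and Poster Q&A overlap.
Demo Slot starts before Keynote Track ends → Keynote Track and Demo Slot overlap.
Poster Address starts after Keynote Track ends.
Demo Slot starts before Poster Q&A ends → Poster Q&A and Demo Slot overlap.
Poster Address starts after Poster Q&A ends.
Poster Address starts after Demo Slot ends.
Overlapping pairs: Breakout Address & Demo Slot, Breakout Address & Keynote Track, Breakout Address & Poster Q&A, Demo Chat & Workshop Chat, Demo Slot & Keynote Track, Demo Slot & Poster Q&A, Keynote Track & Poster Q&A — 7 in total.

7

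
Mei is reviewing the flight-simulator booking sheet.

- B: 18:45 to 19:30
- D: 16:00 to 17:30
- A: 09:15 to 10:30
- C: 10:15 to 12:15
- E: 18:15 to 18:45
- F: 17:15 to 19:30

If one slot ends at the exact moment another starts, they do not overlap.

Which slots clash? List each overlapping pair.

Sorted by start: A, C, D, F, E, B.
C starts before A ends → A and C overlap.
D starts after A ends; A is clear from here.
D starts after C ends; C is clear from here.
F starts before D ends → D and F overlap.
E starts after D ends; D is clear from here.
E starts before F ends → F and E overlap.
B starts before F ends → F and B overlap.
B starts exactly when E ends (back-to-back, no overlap).

A & C, B & F, D & F, E & F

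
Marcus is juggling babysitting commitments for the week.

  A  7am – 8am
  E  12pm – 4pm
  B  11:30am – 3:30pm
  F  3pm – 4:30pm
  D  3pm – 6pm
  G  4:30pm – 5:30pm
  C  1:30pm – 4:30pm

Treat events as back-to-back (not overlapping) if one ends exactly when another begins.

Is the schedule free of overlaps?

Check each pair: they overlap iff neither finishes before the other starts.
Sorted by start: A, B, E, C, D, F, G.
B starts after A ends, so A has no further overlaps.
E starts before B ends → B and E overlap.
That's a conflict, so the schedule is not conflict-free.

No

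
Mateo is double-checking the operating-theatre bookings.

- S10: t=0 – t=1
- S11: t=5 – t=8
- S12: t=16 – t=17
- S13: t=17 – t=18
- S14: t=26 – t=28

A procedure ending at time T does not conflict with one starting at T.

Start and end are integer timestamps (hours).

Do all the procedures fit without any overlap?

Yes

Sorted by start: S10, S11, S12, S13, S14.
S11 starts after S10 ends; S10 is clear from here.
S12 starts after S11 ends; S11 is clear from here.
S13 starts exactly when S12 ends (back-to-back, no overlap); S12 is clear from here.
S14 starts after S13 ends.
Every pair is clear; the schedule has no overlaps.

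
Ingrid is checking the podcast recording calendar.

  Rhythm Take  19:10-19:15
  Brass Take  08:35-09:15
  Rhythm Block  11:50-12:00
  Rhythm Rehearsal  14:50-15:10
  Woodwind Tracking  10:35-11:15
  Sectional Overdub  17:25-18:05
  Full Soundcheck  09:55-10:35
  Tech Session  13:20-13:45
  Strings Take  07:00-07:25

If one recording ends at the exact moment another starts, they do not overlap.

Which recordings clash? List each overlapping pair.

Sorted by start: Strings Take, Brass Take, Full Soundcheck, Woodwind Tracking, Rhythm Block, Tech Session, Rhythm Rehearsal, Sectional Overdub, Rhythm Take.
Brass Take starts after Strings Take ends, so Strings Take has no further overlaps.
Full Soundcheck starts after Brass Take ends, so Brass Take has no further overlaps.
Woodwind Tracking starts exactly when Full Soundcheck ends (back-to-back, no overlap), so Full Soundcheck has no further overlaps.
Rhythm Block starts after Woodwind Tracking ends, so Woodwind Tracking has no further overlaps.
Tech Session starts after Rhythm Block ends, so Rhythm Block has no further overlaps.
Rhythm Rehearsal starts after Tech Session ends, so Tech Session has no further overlaps.
Sectional Overdub starts after Rhythm Rehearsal ends, so Rhythm Rehearsal has no further overlaps.
Rhythm Take starts after Sectional Overdub ends.

none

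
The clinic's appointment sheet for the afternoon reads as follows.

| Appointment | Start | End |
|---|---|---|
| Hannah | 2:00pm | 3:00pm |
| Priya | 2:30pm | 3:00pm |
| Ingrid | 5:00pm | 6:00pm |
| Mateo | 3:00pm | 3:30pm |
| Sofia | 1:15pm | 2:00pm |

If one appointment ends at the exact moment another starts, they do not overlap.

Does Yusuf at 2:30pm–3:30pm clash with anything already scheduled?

Sofia: ends 2:00pm at or before Yusuf starts 2:30pm → clear.
Hannah: starts 2:00pm before Yusuf ends 3:30pm, and ends 3:00pm after Yusuf starts 2:30pm → overlap.
Priya: starts 2:30pm before Yusuf ends 3:30pm, and ends 3:00pm after Yusuf starts 2:30pm → overlap.
Mateo: starts 3:00pm before Yusuf ends 3:30pm, and ends 3:30pm after Yusuf starts 2:30pm → overlap.
Ingrid: starts 5:00pm at or after Yusuf ends 3:30pm → clear.
Yusuf overlaps Mateo, Hannah, Priya.

Yes — it overlaps Hannah, Mateo, Priya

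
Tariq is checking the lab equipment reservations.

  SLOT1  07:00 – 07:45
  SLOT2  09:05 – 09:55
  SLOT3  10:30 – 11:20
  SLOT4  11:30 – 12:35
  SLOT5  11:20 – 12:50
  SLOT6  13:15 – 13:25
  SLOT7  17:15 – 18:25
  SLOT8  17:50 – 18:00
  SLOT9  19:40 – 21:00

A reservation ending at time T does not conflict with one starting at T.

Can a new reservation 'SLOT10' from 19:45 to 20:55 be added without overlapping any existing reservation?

No — it overlaps SLOT9

SLOT1: ends 07:45 at or before SLOT10 starts 19:45 → clear.
SLOT2: ends 09:55 at or before SLOT10 starts 19:45 → clear.
SLOT3: ends 11:20 at or before SLOT10 starts 19:45 → clear.
SLOT5: ends 12:50 at or before SLOT10 starts 19:45 → clear.
SLOT4: ends 12:35 at or before SLOT10 starts 19:45 → clear.
SLOT6: ends 13:25 at or before SLOT10 starts 19:45 → clear.
SLOT7: ends 18:25 at or before SLOT10 starts 19:45 → clear.
SLOT8: ends 18:00 at or before SLOT10 starts 19:45 → clear.
SLOT9: starts 19:40 before SLOT10 ends 20:55, and ends 21:00 after SLOT10 starts 19:45 → overlap.
SLOT10 overlaps SLOT9.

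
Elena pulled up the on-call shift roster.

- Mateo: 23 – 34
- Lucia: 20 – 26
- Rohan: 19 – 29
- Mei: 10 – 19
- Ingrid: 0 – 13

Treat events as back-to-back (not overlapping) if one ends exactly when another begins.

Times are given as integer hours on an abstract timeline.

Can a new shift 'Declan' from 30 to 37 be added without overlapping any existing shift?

Ingrid: ends 13 at or before Declan starts 30 → clear.
Mei: ends 19 at or before Declan starts 30 → clear.
Rohan: ends 29 at or before Declan starts 30 → clear.
Lucia: ends 26 at or before Declan starts 30 → clear.
Mateo: starts 23 before Declan ends 37, and ends 34 after Declan starts 30 → overlap.
Declan overlaps Mateo.

No — it overlaps Mateo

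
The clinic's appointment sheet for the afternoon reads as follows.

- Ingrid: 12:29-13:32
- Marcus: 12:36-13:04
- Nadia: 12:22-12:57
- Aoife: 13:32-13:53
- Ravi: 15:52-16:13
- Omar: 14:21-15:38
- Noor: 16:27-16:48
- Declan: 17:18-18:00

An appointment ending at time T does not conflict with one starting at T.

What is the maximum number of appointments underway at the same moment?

3

Walk through starts and ends in time order (an end at T is processed before a start at T):
12:22 start Nadia → 1
12:29 start Ingrid → 2
12:36 start Marcus → 3
12:57 end Nadia → 2
13:04 end Marcus → 1
13:32 end Ingrid → 0
13:32 start Aoife → 1
13:53 end Aoife → 0
14:21 start Omar → 1
15:38 end Omar → 0
15:52 start Ravi → 1
16:13 end Ravi → 0
16:27 start Noor → 1
16:48 end Noor → 0
17:18 start Declan → 1
18:00 end Declan → 0
Peak is 3, at 12:36 (Ingrid, Marcus, Nadia).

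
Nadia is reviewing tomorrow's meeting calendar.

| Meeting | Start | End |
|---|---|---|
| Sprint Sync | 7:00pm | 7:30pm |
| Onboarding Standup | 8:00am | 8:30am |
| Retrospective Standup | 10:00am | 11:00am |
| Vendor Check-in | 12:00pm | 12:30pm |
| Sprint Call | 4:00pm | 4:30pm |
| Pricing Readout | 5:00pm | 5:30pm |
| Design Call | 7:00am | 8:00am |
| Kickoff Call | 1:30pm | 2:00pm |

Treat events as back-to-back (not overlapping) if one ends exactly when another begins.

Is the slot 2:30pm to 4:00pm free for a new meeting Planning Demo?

Yes — the slot is free

Design Call: ends 8:00am at or before Planning Demo starts 2:30pm → clear.
Onboarding Standup: ends 8:30am at or before Planning Demo starts 2:30pm → clear.
Retrospective Standup: ends 11:00am at or before Planning Demo starts 2:30pm → clear.
Vendor Check-in: ends 12:30pm at or before Planning Demo starts 2:30pm → clear.
Kickoff Call: ends 2:00pm at or before Planning Demo starts 2:30pm → clear.
Sprint Call: starts 4:00pm at or after Planning Demo ends 4:00pm → clear.
Pricing Readout: starts 5:00pm at or after Planning Demo ends 4:00pm → clear.
Sprint Sync: starts 7:00pm at or after Planning Demo ends 4:00pm → clear.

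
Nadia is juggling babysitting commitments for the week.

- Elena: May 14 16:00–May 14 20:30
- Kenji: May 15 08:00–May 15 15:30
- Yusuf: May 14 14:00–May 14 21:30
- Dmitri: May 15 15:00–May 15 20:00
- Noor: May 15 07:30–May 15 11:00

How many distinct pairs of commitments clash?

3

Sorted by start: Yusuf, Elena, Noor, Kenji, Dmitri.
Elena starts before Yusuf ends → Yusuf and Elena overlap.
Noor starts after Yusuf ends, so nothing later overlaps Yusuf either.
Noor starts after Elena ends, so nothing later overlaps Elena either.
Kenji starts before Noor ends → Noor and Kenji overlap.
Dmitri starts after Noor ends.
Dmitri starts before Kenji ends → Kenji and Dmitri overlap.
Overlapping pairs: Dmitri & Kenji, Elena & Yusuf, Kenji & Noor — 3 in total.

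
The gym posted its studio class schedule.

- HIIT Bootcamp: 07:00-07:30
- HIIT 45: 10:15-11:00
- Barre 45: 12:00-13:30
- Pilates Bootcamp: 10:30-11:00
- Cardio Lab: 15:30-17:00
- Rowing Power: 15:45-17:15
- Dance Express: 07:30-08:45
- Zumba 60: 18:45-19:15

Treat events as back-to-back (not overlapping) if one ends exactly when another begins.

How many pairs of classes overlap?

Check each pair: they overlap iff neither finishes before the other starts.
Sorted by start: HIIT Bootcamp, Dance Express, HIIT 45, Pilates Bootcamp, Barre 45, Cardio Lab, Rowing Power, Zumba 60.
Dance Express starts exactly when HIIT Bootcamp ends (back-to-back, no overlap), so nothing later overlaps HIIT Bootcamp either.
HIIT 45 starts after Dance Express ends, so nothing later overlaps Dance Express either.
Pilates Bootcamp starts before HIIT 45 ends → HIIT 45 and Pilates Bootcamp overlap.
Barre 45 starts after HIIT 45 ends, so nothing later overlaps HIIT 45 either.
Barre 45 starts after Pilates Bootcamp ends, so nothing later overlaps Pilates Bootcamp either.
Cardio Lab starts after Barre 45 ends, so nothing later overlaps Barre 45 either.
Rowing Power starts before Cardio Lab ends → Cardio Lab and Rowing Power overlap.
Zumba 60 starts after Cardio Lab ends.
Zumba 60 starts after Rowing Power ends.
Overlapping pairs: Cardio Lab & Rowing Power, HIIT 45 & Pilates Bootcamp — 2 in total.

2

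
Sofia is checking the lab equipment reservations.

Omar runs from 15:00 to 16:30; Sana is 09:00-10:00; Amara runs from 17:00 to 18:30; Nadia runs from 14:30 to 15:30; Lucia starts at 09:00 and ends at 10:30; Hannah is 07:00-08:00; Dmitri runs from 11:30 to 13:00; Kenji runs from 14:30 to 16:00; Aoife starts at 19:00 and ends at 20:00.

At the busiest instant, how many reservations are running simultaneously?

Walk through starts and ends in time order (an end at T is processed before a start at T):
07:00 start Hannah → 1
08:00 end Hannah → 0
09:00 start Lucia → 1
09:00 start Sana → 2
10:00 end Sana → 1
10:30 end Lucia → 0
11:30 start Dmitri → 1
13:00 end Dmitri → 0
14:30 start Kenji → 1
14:30 start Nadia → 2
15:00 start Omar → 3
15:30 end Nadia → 2
16:00 end Kenji → 1
16:30 end Omar → 0
17:00 start Amara → 1
18:30 end Amara → 0
19:00 start Aoife → 1
20:00 end Aoife → 0
Peak is 3, at 15:00 (Kenji, Nadia, Omar).

3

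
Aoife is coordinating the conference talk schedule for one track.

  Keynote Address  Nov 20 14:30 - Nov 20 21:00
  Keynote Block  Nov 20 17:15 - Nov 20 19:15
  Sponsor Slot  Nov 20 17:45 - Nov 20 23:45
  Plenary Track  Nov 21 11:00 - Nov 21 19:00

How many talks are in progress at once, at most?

Walk through starts and ends in time order (an end at T is processed before a start at T):
Nov 20 14:30 start Keynote Address → 1
Nov 20 17:15 start Keynote Block → 2
Nov 20 17:45 start Sponsor Slot → 3
Nov 20 19:15 end Keynote Block → 2
Nov 20 21:00 end Keynote Address → 1
Nov 20 23:45 end Sponsor Slot → 0
Nov 21 11:00 start Plenary Track → 1
Nov 21 19:00 end Plenary Track → 0
Peak is 3, at Nov 20 17:45 (Keynote Address, Keynote Block, Sponsor Slot).

3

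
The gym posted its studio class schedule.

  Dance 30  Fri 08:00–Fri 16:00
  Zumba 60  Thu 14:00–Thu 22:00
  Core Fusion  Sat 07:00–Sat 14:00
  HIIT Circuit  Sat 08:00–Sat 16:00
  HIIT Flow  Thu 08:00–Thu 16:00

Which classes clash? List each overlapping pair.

Sorted by start: HIIT Flow, Zumba 60, Dance 30, Core Fusion, HIIT Circuit.
Zumba 60 starts before HIIT Flow ends → HIIT Flow and Zumba 60 overlap.
Dance 30 starts after HIIT Flow ends — done with HIIT Flow.
Dance 30 starts after Zumba 60 ends — done with Zumba 60.
Core Fusion starts after Dance 30 ends — done with Dance 30.
HIIT Circuit starts before Core Fusion ends → Core Fusion and HIIT Circuit overlap.

Core Fusion & HIIT Circuit, HIIT Flow & Zumba 60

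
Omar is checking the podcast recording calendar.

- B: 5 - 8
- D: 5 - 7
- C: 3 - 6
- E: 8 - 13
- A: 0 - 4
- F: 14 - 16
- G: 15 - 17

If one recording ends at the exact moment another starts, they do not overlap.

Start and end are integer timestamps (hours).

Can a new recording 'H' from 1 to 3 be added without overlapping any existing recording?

A: starts 0 before H ends 3, and ends 4 after H starts 1 → overlap.
C: starts 3 at or after H ends 3 → clear.
B: starts 5 at or after H ends 3 → clear.
D: starts 5 at or after H ends 3 → clear.
E: starts 8 at or after H ends 3 → clear.
F: starts 14 at or after H ends 3 → clear.
G: starts 15 at or after H ends 3 → clear.
H overlaps A.

No — it overlaps A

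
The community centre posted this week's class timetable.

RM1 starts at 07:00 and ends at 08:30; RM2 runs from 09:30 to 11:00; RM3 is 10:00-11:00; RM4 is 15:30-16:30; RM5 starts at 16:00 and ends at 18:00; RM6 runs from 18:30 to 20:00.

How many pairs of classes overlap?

2

Sorted by start: RM1, RM2, RM3, RM4, RM5, RM6.
RM2 starts after RM1 ends — done with RM1.
RM3 starts before RM2 ends → RM2 and RM3 overlap.
RM4 starts after RM2 ends — done with RM2.
RM4 starts after RM3 ends — done with RM3.
RM5 starts before RM4 ends → RM4 and RM5 overlap.
RM6 starts after RM4 ends.
RM6 starts after RM5 ends.
Overlapping pairs: RM2 & RM3, RM4 & RM5 — 2 in total.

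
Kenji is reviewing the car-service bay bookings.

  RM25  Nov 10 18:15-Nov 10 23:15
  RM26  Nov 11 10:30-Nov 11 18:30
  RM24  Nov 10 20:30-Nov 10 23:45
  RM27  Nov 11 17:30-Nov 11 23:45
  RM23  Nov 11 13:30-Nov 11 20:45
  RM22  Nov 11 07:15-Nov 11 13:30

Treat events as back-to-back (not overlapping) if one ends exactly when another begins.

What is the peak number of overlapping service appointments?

3

Sweep the timeline, counting +1 at each start and −1 at each end (ends before starts at a tie):
Nov 10 18:15 start RM25 → 1
Nov 10 20:30 start RM24 → 2
Nov 10 23:15 end RM25 → 1
Nov 10 23:45 end RM24 → 0
Nov 11 07:15 start RM22 → 1
Nov 11 10:30 start RM26 → 2
Nov 11 13:30 end RM22 → 1
Nov 11 13:30 start RM23 → 2
Nov 11 17:30 start RM27 → 3
Nov 11 18:30 end RM26 → 2
Nov 11 20:45 end RM23 → 1
Nov 11 23:45 end RM27 → 0
Peak is 3, at Nov 11 17:30 (RM23, RM26, RM27).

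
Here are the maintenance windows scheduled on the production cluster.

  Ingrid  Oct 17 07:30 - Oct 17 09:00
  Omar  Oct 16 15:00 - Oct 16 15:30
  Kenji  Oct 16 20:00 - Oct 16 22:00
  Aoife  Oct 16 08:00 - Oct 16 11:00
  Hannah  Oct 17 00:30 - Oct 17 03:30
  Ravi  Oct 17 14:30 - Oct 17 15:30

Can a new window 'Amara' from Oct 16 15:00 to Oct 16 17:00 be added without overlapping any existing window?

No — it overlaps Omar

Aoife: ends Oct 16 11:00 at or before Amara starts Oct 16 15:00 → clear.
Omar: starts Oct 16 15:00 before Amara ends Oct 16 17:00, and ends Oct 16 15:30 after Amara starts Oct 16 15:00 → overlap.
Kenji: starts Oct 16 20:00 at or after Amara ends Oct 16 17:00 → clear.
Hannah: starts Oct 17 00:30 at or after Amara ends Oct 16 17:00 → clear.
Ingrid: starts Oct 17 07:30 at or after Amara ends Oct 16 17:00 → clear.
Ravi: starts Oct 17 14:30 at or after Amara ends Oct 16 17:00 → clear.
Amara overlaps Omar.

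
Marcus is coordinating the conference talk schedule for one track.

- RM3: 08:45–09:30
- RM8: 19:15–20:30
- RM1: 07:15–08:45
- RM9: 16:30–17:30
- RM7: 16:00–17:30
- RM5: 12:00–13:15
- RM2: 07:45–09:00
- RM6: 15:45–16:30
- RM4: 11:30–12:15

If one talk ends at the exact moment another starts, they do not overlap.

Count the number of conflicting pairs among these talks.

Sorted by start: RM1, RM2, RM3, RM4, RM5, RM6, RM7, RM9, RM8.
RM2 starts before RM1 ends → RM1 and RM2 overlap.
RM3 starts exactly when RM1 ends (back-to-back, no overlap), so nothing later overlaps RM1 either.
RM3 starts before RM2 ends → RM2 and RM3 overlap.
RM4 starts after RM2 ends, so nothing later overlaps RM2 either.
RM4 starts after RM3 ends, so nothing later overlaps RM3 either.
RM5 starts before RM4 ends → RM4 and RM5 overlap.
RM6 starts after RM4 ends, so nothing later overlaps RM4 either.
RM6 starts after RM5 ends, so nothing later overlaps RM5 either.
RM7 starts before RM6 ends → RM6 and RM7 overlap.
RM9 starts exactly when RM6 ends (back-to-back, no overlap), so nothing later overlaps RM6 either.
RM9 starts before RM7 ends → RM7 and RM9 overlap.
RM8 starts after RM7 ends.
RM8 starts after RM9 ends.
Overlapping pairs: RM1 & RM2, RM2 & RM3, RM4 & RM5, RM6 & RM7, RM7 & RM9 — 5 in total.

5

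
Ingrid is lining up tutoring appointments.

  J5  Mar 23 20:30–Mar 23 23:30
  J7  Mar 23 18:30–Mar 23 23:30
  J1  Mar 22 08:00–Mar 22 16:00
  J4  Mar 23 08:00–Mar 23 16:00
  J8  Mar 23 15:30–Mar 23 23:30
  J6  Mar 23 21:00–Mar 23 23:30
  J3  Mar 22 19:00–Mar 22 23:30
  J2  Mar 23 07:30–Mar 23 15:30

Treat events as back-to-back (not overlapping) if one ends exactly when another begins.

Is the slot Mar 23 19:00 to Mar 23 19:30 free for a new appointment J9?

J1: ends Mar 22 16:00 at or before J9 starts Mar 23 19:00 → clear.
J3: ends Mar 22 23:30 at or before J9 starts Mar 23 19:00 → clear.
J2: ends Mar 23 15:30 at or before J9 starts Mar 23 19:00 → clear.
J4: ends Mar 23 16:00 at or before J9 starts Mar 23 19:00 → clear.
J8: starts Mar 23 15:30 before J9 ends Mar 23 19:30, and ends Mar 23 23:30 after J9 starts Mar 23 19:00 → overlap.
J7: starts Mar 23 18:30 before J9 ends Mar 23 19:30, and ends Mar 23 23:30 after J9 starts Mar 23 19:00 → overlap.
J5: starts Mar 23 20:30 at or after J9 ends Mar 23 19:30 → clear.
J6: starts Mar 23 21:00 at or after J9 ends Mar 23 19:30 → clear.
J9 overlaps J7, J8.

No — it overlaps J7, J8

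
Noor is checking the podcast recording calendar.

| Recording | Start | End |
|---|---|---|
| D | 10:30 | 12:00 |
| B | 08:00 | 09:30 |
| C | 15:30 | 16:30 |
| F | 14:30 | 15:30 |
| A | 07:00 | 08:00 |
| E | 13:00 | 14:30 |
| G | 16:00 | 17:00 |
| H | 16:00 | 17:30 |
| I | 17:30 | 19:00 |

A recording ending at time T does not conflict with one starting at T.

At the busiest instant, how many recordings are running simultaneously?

Sort all start/end points and keep a running count:
07:00 start A → 1
08:00 end A → 0
08:00 start B → 1
09:30 end B → 0
10:30 start D → 1
12:00 end D → 0
13:00 start E → 1
14:30 end E → 0
14:30 start F → 1
15:30 end F → 0
15:30 start C → 1
16:00 start G → 2
16:00 start H → 3
16:30 end C → 2
17:00 end G → 1
17:30 end H → 0
17:30 start I → 1
19:00 end I → 0
Peak is 3, at 16:00 (C, G, H).

3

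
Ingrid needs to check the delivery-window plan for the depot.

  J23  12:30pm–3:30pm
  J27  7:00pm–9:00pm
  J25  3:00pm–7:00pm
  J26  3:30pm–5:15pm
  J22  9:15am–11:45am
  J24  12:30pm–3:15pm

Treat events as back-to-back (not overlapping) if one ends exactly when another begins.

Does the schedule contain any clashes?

Yes

Check each pair: they overlap iff neither finishes before the other starts.
Sorted by start: J22, J23, J24, J25, J26, J27.
J23 starts after J22 ends, so nothing later overlaps J22 either.
J24 starts before J23 ends → J23 and J24 overlap.
That's a conflict, so the schedule is not conflict-free.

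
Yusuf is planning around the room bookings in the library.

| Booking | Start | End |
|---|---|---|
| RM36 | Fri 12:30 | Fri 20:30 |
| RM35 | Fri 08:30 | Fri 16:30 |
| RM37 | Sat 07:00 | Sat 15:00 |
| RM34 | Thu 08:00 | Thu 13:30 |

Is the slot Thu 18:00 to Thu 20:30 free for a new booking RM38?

RM34: ends Thu 13:30 at or before RM38 starts Thu 18:00 → clear.
RM35: starts Fri 08:30 at or after RM38 ends Thu 20:30 → clear.
RM36: starts Fri 12:30 at or after RM38 ends Thu 20:30 → clear.
RM37: starts Sat 07:00 at or after RM38 ends Thu 20:30 → clear.

Yes — the slot is free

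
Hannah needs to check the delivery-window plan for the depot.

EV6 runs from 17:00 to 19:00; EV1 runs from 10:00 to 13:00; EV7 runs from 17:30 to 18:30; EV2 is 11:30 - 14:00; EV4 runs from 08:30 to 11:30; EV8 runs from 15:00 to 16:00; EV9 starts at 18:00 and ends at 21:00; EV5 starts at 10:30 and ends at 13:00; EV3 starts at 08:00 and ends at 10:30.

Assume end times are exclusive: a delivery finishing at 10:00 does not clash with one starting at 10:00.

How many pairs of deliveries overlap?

10

Sorted by start: EV3, EV4, EV1, EV5, EV2, EV8, EV6, EV7, EV9.
EV4 starts before EV3 ends → EV3 and EV4 overlap.
EV1 starts before EV3 ends → EV3 and EV1 overlap.
EV5 starts exactly when EV3 ends (back-to-back, no overlap); EV3 is clear from here.
EV1 starts before EV4 ends → EV4 and EV1 overlap.
EV5 starts before EV4 ends → EV4 and EV5 overlap.
EV2 starts exactly when EV4 ends (back-to-back, no overlap); EV4 is clear from here.
EV5 starts before EV1 ends → EV1 and EV5 overlap.
EV2 starts before EV1 ends → EV1 and EV2 overlap.
EV8 starts after EV1 ends; EV1 is clear from here.
EV2 starts before EV5 ends → EV5 and EV2 overlap.
EV8 starts after EV5 ends; EV5 is clear from here.
EV8 starts after EV2 ends; EV2 is clear from here.
EV6 starts after EV8 ends; EV8 is clear from here.
EV7 starts before EV6 ends → EV6 and EV7 overlap.
EV9 starts before EV6 ends → EV6 and EV9 overlap.
EV9 starts before EV7 ends → EV7 and EV9 overlap.
Overlapping pairs: EV1 & EV2, EV1 & EV3, EV1 & EV4, EV1 & EV5, EV2 & EV5, EV3 & EV4, EV4 & EV5, EV6 & EV7, EV6 & EV9, EV7 & EV9 — 10 in total.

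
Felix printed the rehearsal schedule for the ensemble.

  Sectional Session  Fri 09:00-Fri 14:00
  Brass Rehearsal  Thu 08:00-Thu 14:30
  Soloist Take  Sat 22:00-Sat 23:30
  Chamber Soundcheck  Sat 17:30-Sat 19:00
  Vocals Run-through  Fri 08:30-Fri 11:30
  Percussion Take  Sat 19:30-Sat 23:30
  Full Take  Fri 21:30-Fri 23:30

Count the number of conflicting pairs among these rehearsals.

2

Sorted by start: Brass Rehearsal, Vocals Run-through, Sectional Session, Full Take, Chamber Soundcheck, Percussion Take, Soloist Take.
Vocals Run-through starts after Brass Rehearsal ends, so Brass Rehearsal has no further overlaps.
Sectional Session starts before Vocals Run-through ends → Vocals Run-through and Sectional Session overlap.
Full Take starts after Vocals Run-through ends, so Vocals Run-through has no further overlaps.
Full Take starts after Sectional Session ends, so Sectional Session has no further overlaps.
Chamber Soundcheck starts after Full Take ends, so Full Take has no further overlaps.
Percussion Take starts after Chamber Soundcheck ends, so Chamber Soundcheck has no further overlaps.
Soloist Take starts before Percussion Take ends → Percussion Take and Soloist Take overlap.
Overlapping pairs: Percussion Take & Soloist Take, Sectional Session & Vocals Run-through — 2 in total.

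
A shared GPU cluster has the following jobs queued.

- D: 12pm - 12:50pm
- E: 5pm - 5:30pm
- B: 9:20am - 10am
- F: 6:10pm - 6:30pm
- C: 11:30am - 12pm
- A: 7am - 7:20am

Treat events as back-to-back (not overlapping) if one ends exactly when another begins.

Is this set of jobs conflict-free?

Two intervals overlap when each starts before the other ends.
Sorted by start: A, B, C, D, E, F.
B starts after A ends, so A has no further overlaps.
C starts after B ends, so B has no further overlaps.
D starts exactly when C ends (back-to-back, no overlap), so C has no further overlaps.
E starts after D ends, so D has no further overlaps.
F starts after E ends.
Every pair is clear; the schedule has no overlaps.

Yes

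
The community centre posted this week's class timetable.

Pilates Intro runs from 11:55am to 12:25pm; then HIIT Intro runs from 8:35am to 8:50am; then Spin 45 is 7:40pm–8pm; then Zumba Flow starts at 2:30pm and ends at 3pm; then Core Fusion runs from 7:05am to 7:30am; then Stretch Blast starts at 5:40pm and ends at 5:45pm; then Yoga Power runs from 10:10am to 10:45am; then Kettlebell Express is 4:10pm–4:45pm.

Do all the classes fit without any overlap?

Yes

Sorted by start: Core Fusion, HIIT Intro, Yoga Power, Pilates Intro, Zumba Flow, Kettlebell Express, Stretch Blast, Spin 45.
HIIT Intro starts after Core Fusion ends, so nothing later overlaps Core Fusion either.
Yoga Power starts after HIIT Intro ends, so nothing later overlaps HIIT Intro either.
Pilates Intro starts after Yoga Power ends, so nothing later overlaps Yoga Power either.
Zumba Flow starts after Pilates Intro ends, so nothing later overlaps Pilates Intro either.
Kettlebell Express starts after Zumba Flow ends, so nothing later overlaps Zumba Flow either.
Stretch Blast starts after Kettlebell Express ends, so nothing later overlaps Kettlebell Express either.
Spin 45 starts after Stretch Blast ends.
Every pair is clear; the schedule has no overlaps.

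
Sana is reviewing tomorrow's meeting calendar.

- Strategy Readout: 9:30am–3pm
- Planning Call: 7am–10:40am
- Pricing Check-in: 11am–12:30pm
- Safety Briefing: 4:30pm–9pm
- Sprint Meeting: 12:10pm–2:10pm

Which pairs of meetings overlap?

Planning Call & Strategy Readout, Pricing Check-in & Sprint Meeting, Pricing Check-in & Strategy Readout, Sprint Meeting & Strategy Readout

Check each pair: they overlap iff neither finishes before the other starts.
Sorted by start: Planning Call, Strategy Readout, Pricing Check-in, Sprint Meeting, Safety Briefing.
Strategy Readout starts before Planning Call ends → Planning Call and Strategy Readout overlap.
Pricing Check-in starts after Planning Call ends — done with Planning Call.
Pricing Check-in starts before Strategy Readout ends → Strategy Readout and Pricing Check-in overlap.
Sprint Meeting starts before Strategy Readout ends → Strategy Readout and Sprint Meeting overlap.
Safety Briefing starts after Strategy Readout ends.
Sprint Meeting starts before Pricing Check-in ends → Pricing Check-in and Sprint Meeting overlap.
Safety Briefing starts after Pricing Check-in ends.
Safety Briefing starts after Sprint Meeting ends.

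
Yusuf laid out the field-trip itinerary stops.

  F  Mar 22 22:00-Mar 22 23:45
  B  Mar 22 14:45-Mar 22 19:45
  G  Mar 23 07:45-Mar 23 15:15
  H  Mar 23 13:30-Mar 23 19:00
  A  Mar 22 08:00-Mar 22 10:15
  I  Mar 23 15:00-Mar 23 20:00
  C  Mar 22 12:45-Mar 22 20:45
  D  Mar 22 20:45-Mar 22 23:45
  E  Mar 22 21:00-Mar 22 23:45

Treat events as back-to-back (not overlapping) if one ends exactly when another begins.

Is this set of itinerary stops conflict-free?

Sorted by start: A, C, B, D, E, F, G, H, I.
C starts after A ends; A is clear from here.
B starts before C ends → C and B overlap.
That's a conflict, so the schedule is not conflict-free.

No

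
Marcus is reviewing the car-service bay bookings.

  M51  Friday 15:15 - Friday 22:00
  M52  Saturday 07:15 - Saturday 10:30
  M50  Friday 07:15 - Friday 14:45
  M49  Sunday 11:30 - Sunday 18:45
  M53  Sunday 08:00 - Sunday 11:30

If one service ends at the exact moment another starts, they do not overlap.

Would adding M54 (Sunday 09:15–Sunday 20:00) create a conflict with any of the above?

M50: ends Friday 14:45 at or before M54 starts Sunday 09:15 → clear.
M51: ends Friday 22:00 at or before M54 starts Sunday 09:15 → clear.
M52: ends Saturday 10:30 at or before M54 starts Sunday 09:15 → clear.
M53: starts Sunday 08:00 before M54 ends Sunday 20:00, and ends Sunday 11:30 after M54 starts Sunday 09:15 → overlap.
M49: starts Sunday 11:30 before M54 ends Sunday 20:00, and ends Sunday 18:45 after M54 starts Sunday 09:15 → overlap.
M54 overlaps M49, M53.

Yes — it overlaps M49, M53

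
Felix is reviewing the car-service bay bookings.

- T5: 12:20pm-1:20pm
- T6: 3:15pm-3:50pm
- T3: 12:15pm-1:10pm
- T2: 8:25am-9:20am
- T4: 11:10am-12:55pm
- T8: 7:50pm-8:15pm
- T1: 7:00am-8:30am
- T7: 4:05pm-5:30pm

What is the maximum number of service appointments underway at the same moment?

Walk through starts and ends in time order (an end at T is processed before a start at T):
7:00am start T1 → 1
8:25am start T2 → 2
8:30am end T1 → 1
9:20am end T2 → 0
11:10am start T4 → 1
12:15pm start T3 → 2
12:20pm start T5 → 3
12:55pm end T4 → 2
1:10pm end T3 → 1
1:20pm end T5 → 0
3:15pm start T6 → 1
3:50pm end T6 → 0
4:05pm start T7 → 1
5:30pm end T7 → 0
7:50pm start T8 → 1
8:15pm end T8 → 0
Peak is 3, at 12:20pm (T3, T4, T5).

3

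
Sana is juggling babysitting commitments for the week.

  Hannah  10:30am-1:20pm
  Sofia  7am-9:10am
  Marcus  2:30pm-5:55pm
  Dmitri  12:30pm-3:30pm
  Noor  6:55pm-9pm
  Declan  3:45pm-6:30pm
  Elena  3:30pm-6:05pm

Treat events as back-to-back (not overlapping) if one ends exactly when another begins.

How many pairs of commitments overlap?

5

Two intervals overlap when each starts before the other ends.
Sorted by start: Sofia, Hannah, Dmitri, Marcus, Elena, Declan, Noor.
Hannah starts after Sofia ends, so Sofia has no further overlaps.
Dmitri starts before Hannah ends → Hannah and Dmitri overlap.
Marcus starts after Hannah ends, so Hannah has no further overlaps.
Marcus starts before Dmitri ends → Dmitri and Marcus overlap.
Elena starts exactly when Dmitri ends (back-to-back, no overlap), so Dmitri has no further overlaps.
Elena starts before Marcus ends → Marcus and Elena overlap.
Declan starts before Marcus ends → Marcus and Declan overlap.
Noor starts after Marcus ends.
Declan starts before Elena ends → Elena and Declan overlap.
Noor starts after Elena ends.
Noor starts after Declan ends.
Overlapping pairs: Declan & Elena, Declan & Marcus, Dmitri & Hannah, Dmitri & Marcus, Elena & Marcus — 5 in total.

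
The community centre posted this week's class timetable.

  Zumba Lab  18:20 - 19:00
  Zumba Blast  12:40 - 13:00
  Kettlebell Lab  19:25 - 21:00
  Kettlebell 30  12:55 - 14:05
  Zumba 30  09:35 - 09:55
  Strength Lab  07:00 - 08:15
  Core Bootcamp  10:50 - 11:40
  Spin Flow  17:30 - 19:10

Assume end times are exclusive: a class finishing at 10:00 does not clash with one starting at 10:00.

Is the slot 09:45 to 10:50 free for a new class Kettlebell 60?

Strength Lab: ends 08:15 at or before Kettlebell 60 starts 09:45 → clear.
Zumba 30: starts 09:35 before Kettlebell 60 ends 10:50, and ends 09:55 after Kettlebell 60 starts 09:45 → overlap.
Core Bootcamp: starts 10:50 at or after Kettlebell 60 ends 10:50 → clear.
Zumba Blast: starts 12:40 at or after Kettlebell 60 ends 10:50 → clear.
Kettlebell 30: starts 12:55 at or after Kettlebell 60 ends 10:50 → clear.
Spin Flow: starts 17:30 at or after Kettlebell 60 ends 10:50 → clear.
Zumba Lab: starts 18:20 at or after Kettlebell 60 ends 10:50 → clear.
Kettlebell Lab: starts 19:25 at or after Kettlebell 60 ends 10:50 → clear.
Kettlebell 60 overlaps Zumba 30.

No — it overlaps Zumba 30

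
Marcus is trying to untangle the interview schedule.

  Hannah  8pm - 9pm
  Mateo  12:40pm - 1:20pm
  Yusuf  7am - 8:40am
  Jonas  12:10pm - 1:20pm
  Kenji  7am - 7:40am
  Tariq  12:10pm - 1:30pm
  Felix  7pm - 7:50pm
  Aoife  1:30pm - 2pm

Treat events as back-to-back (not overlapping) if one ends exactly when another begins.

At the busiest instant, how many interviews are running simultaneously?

3

Walk through starts and ends in time order (an end at T is processed before a start at T):
7am start Kenji → 1
7am start Yusuf → 2
7:40am end Kenji → 1
8:40am end Yusuf → 0
12:10pm start Jonas → 1
12:10pm start Tariq → 2
12:40pm start Mateo → 3
1:20pm end Jonas → 2
1:20pm end Mateo → 1
1:30pm end Tariq → 0
1:30pm start Aoife → 1
2pm end Aoife → 0
7pm start Felix → 1
7:50pm end Felix → 0
8pm start Hannah → 1
9pm end Hannah → 0
Peak is 3, at 12:40pm (Jonas, Mateo, Tariq).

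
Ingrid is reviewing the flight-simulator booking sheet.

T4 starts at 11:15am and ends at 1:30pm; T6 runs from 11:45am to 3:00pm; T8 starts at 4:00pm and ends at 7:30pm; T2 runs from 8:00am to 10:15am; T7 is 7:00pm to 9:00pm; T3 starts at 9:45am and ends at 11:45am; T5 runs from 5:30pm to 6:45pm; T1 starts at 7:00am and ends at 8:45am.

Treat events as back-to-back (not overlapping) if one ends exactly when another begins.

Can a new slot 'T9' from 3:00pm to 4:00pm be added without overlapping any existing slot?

Yes — the slot is free

T1: ends 8:45am at or before T9 starts 3:00pm → clear.
T2: ends 10:15am at or before T9 starts 3:00pm → clear.
T3: ends 11:45am at or before T9 starts 3:00pm → clear.
T4: ends 1:30pm at or before T9 starts 3:00pm → clear.
T6: ends 3:00pm at or before T9 starts 3:00pm → clear.
T8: starts 4:00pm at or after T9 ends 4:00pm → clear.
T5: starts 5:30pm at or after T9 ends 4:00pm → clear.
T7: starts 7:00pm at or after T9 ends 4:00pm → clear.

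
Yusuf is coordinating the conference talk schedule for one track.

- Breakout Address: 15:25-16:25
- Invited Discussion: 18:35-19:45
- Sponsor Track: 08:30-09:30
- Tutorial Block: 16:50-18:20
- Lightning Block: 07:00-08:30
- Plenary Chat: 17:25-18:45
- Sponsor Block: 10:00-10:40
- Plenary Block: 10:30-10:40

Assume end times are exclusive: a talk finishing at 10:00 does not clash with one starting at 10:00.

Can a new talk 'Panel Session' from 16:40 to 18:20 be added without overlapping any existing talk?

Lightning Block: ends 08:30 at or before Panel Session starts 16:40 → clear.
Sponsor Track: ends 09:30 at or before Panel Session starts 16:40 → clear.
Sponsor Block: ends 10:40 at or before Panel Session starts 16:40 → clear.
Plenary Block: ends 10:40 at or before Panel Session starts 16:40 → clear.
Breakout Address: ends 16:25 at or before Panel Session starts 16:40 → clear.
Tutorial Block: starts 16:50 before Panel Session ends 18:20, and ends 18:20 after Panel Session starts 16:40 → overlap.
Plenary Chat: starts 17:25 before Panel Session ends 18:20, and ends 18:45 after Panel Session starts 16:40 → overlap.
Invited Discussion: starts 18:35 at or after Panel Session ends 18:20 → clear.
Panel Session overlaps Plenary Chat, Tutorial Block.

No — it overlaps Plenary Chat, Tutorial Block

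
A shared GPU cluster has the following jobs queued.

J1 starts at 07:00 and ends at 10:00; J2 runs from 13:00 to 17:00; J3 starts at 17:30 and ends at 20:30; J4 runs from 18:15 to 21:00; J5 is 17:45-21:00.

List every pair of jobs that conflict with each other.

J3 & J4, J3 & J5, J4 & J5

Check each pair: they overlap iff neither finishes before the other starts.
Sorted by start: J1, J2, J3, J5, J4.
J2 starts after J1 ends, so nothing later overlaps J1 either.
J3 starts after J2 ends, so nothing later overlaps J2 either.
J5 starts before J3 ends → J3 and J5 overlap.
J4 starts before J3 ends → J3 and J4 overlap.
J4 starts before J5 ends → J5 and J4 overlap.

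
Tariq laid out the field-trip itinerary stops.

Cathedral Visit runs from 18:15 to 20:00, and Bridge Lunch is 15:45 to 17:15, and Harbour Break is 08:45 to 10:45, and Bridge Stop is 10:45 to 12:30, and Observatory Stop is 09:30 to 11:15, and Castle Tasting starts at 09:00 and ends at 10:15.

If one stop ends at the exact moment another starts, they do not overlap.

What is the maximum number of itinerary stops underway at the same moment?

Sweep the timeline, counting +1 at each start and −1 at each end (ends before starts at a tie):
08:45 start Harbour Break → 1
09:00 start Castle Tasting → 2
09:30 start Observatory Stop → 3
10:15 end Castle Tasting → 2
10:45 end Harbour Break → 1
10:45 start Bridge Stop → 2
11:15 end Observatory Stop → 1
12:30 end Bridge Stop → 0
15:45 start Bridge Lunch → 1
17:15 end Bridge Lunch → 0
18:15 start Cathedral Visit → 1
20:00 end Cathedral Visit → 0
Peak is 3, at 09:30 (Castle Tasting, Harbour Break, Observatory Stop).

3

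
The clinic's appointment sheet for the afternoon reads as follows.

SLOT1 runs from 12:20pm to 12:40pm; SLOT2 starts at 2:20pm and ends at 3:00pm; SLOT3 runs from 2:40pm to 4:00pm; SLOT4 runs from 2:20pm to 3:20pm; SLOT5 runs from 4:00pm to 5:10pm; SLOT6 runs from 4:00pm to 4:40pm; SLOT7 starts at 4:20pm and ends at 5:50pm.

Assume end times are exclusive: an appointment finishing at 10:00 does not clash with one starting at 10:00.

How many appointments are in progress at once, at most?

Walk through starts and ends in time order (an end at T is processed before a start at T):
12:20pm start SLOT1 → 1
12:40pm end SLOT1 → 0
2:20pm start SLOT2 → 1
2:20pm start SLOT4 → 2
2:40pm start SLOT3 → 3
3:00pm end SLOT2 → 2
3:20pm end SLOT4 → 1
4:00pm end SLOT3 → 0
4:00pm start SLOT5 → 1
4:00pm start SLOT6 → 2
4:20pm start SLOT7 → 3
4:40pm end SLOT6 → 2
5:10pm end SLOT5 → 1
5:50pm end SLOT7 → 0
Peak is 3, at 2:40pm (SLOT2, SLOT3, SLOT4).

3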